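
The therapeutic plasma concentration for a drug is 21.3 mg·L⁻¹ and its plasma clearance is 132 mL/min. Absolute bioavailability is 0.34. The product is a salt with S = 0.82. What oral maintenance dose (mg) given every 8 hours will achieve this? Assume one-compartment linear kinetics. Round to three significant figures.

Convert clearance: 132 mL/min × 60 min/h ÷ 1000 mL/L = 7.920 L/h
At steady state, dose per interval replaces the amount cleared in that interval: F·S·D/τ = CL·Css.
D = CL × Css × τ / F / S = 7.920 × 21.3 × 8 / 0.34 / 0.82 = 4841 mg

4840 mg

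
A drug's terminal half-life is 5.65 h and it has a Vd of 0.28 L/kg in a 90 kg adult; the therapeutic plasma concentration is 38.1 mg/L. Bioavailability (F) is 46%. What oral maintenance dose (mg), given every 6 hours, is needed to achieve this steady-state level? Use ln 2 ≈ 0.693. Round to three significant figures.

1540 mg

Vd(total) = 90 kg × 0.28 L/kg = 25.20 L
CL = 0.693 × Vd / t½ = 0.693 × 25.20 / 5.65 = 3.091 L/h
D = CL × Css × τ / F = 3.091 × 38.1 × 6 / 0.46 = 1536 mg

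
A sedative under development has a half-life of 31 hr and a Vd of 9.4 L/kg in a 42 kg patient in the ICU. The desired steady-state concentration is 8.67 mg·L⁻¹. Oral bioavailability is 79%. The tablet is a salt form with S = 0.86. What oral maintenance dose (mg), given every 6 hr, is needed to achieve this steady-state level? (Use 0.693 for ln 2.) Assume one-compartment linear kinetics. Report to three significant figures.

676 mg

Total Vd = 9.4 × 42 = 394.8 L
CL = ln 2 · Vd / t½ = 0.693 × 394.8 / 31 = 8.826 L/h
D = CL × Css × τ / F / S = 8.826 × 8.67 × 6 / 0.79 / 0.86 = 675.8 mg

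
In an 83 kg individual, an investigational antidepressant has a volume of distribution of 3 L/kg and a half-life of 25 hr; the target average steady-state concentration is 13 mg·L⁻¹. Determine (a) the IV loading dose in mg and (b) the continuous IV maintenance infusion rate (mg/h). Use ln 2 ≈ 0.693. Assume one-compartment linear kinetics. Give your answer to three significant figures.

(a) 3240 mg; (b) 89.7 mg/h

Total Vd = 3 × 83 = 249.0 L
LD = Vd × C = 249.0 × 13 = 3237 mg
CL = 0.693 × Vd / t½ = 0.693 × 249.0 / 25 = 6.902 L/h
Infusion rate = CL × Css = 6.902 × 13 = 89.73 mg/h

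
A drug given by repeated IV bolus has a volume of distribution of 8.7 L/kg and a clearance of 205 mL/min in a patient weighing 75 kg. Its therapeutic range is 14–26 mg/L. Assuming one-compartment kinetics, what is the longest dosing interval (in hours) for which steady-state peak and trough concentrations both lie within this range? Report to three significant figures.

32.8 h

Total Vd = 8.7 × 75 = 652.5 L
CL = 205 mL/min × 60/1000 = 12.30 L/h
k = CL / Vd = 12.30 / 652.5 = 0.01885 h⁻¹
Between IV bolus doses, concentration decays as C = C₀·e^(−kτ), so C_peak/C_trough = e^(kτ).
τ_max = ln(C_peak/C_trough) / k = ln(26/14) / 0.01885 = 0.6190 / 0.01885 = 32.84 h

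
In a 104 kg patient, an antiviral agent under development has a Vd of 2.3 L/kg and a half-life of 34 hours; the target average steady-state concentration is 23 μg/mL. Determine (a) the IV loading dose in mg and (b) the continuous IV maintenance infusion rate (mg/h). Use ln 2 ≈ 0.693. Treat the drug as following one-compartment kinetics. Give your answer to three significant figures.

Vd = 2.3 L/kg × 104 kg = 239.2 L
LD = Vd × C = 239.2 × 23 = 5502 mg
CL = 0.693 × Vd / t½ = 0.693 × 239.2 / 34 = 4.875 L/h
Infusion rate = CL × Css = 4.875 × 23 = 112.1 mg/h

(a) 5500 mg; (b) 112 mg/h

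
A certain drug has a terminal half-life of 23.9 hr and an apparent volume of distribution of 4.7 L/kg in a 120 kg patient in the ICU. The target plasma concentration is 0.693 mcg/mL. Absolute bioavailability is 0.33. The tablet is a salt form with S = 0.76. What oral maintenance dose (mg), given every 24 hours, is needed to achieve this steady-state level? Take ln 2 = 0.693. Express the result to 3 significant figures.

Total Vd = 4.7 × 120 = 564.0 L
CL = 0.693 × Vd / t½ = 0.693 × 564.0 / 23.9 = 16.35 L/h
D = CL × Css × τ / F / S = 16.35 × 0.693 × 24 / 0.33 / 0.76 = 1084 mg

1080 mg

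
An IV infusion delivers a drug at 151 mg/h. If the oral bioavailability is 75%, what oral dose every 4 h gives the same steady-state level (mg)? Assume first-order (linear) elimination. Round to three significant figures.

805 mg

To maintain the same Css, the systemic dosing rate must be unchanged: F·D/τ = infusion rate.
D = rate × τ / F = 151 × 4 / 0.75 = 805.3 mg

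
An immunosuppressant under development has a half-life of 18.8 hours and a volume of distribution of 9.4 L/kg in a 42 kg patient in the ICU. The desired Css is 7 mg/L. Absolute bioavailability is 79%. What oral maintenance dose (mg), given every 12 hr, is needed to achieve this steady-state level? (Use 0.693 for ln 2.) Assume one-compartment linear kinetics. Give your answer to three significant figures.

1550 mg

Vd = 9.4 L/kg × 42 kg = 394.8 L
k = 0.693/18.8 = 0.03686 h⁻¹, so CL = k·Vd = 0.03686 × 394.8 = 14.55 L/h
D = CL × Css × τ / F = 14.55 × 7 × 12 / 0.79 = 1547 mg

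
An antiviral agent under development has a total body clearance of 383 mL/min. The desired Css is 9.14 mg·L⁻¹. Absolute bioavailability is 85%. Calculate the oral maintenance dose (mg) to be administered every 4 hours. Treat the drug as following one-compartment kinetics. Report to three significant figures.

Convert clearance: 383 mL/min × 60 min/h ÷ 1000 mL/L = 22.98 L/h
D = CL × Css × τ / F = 22.98 × 9.14 × 4 / 0.85 = 988.4 mg

988 mg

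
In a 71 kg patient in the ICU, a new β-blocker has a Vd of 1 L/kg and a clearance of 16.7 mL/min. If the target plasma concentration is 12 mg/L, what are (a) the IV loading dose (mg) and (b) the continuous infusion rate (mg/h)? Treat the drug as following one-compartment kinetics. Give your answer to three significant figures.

(a) 852 mg; (b) 12.0 mg/h

Vd = 1 L/kg × 71 kg = 71.00 L
Loading: fill Vd to C_target → 71.00 L × 12 mg/L = 852.0 mg
Convert clearance: 16.7 mL/min × 60 min/h ÷ 1000 mL/L = 1.002 L/h
Infusion rate = 1.002 L/h × 12 mg/L = 12.02 mg/h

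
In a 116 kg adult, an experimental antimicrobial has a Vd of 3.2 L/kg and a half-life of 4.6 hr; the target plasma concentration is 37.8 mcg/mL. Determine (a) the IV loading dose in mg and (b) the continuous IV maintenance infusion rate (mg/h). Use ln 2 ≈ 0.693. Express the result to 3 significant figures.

Vd = 3.2 L/kg × 116 kg = 371.2 L
LD = Vd × C = 371.2 × 37.8 = 14030 mg
CL = 0.693 × Vd / t½ = 0.693 × 371.2 / 4.6 = 55.92 L/h
Infusion rate = CL × Css = 55.92 × 37.8 = 2114 mg/h

(a) 14000 mg; (b) 2110 mg/h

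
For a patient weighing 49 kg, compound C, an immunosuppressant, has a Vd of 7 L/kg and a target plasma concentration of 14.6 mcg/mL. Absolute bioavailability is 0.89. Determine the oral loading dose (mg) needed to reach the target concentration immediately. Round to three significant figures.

Vd(total) = 49 kg × 7 L/kg = 343.0 L
LD = Vd × C / F = 343.0 × 14.60 / 0.89 = 5627 mg

5630 mg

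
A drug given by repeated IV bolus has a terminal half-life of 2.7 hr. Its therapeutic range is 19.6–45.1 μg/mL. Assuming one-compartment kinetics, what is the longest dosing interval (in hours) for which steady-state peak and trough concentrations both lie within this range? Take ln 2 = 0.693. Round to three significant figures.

k = 0.693 / t½ = 0.693 / 2.7 = 0.2567 h⁻¹
Between IV bolus doses, concentration decays as C = C₀·e^(−kτ), so C_peak/C_trough = e^(kτ).
τ_max = ln(C_peak/C_trough) / k = ln(45.1/19.6) / 0.2567 = 0.8334 / 0.2567 = 3.247 h

3.25 h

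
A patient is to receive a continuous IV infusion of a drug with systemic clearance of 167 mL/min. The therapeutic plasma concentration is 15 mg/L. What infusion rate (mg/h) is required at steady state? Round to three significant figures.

150 mg/h

Convert clearance: 167 mL/min × 60 min/h ÷ 1000 mL/L = 10.02 L/h
R₀ = 10.02 × 15 = 150.3 mg/h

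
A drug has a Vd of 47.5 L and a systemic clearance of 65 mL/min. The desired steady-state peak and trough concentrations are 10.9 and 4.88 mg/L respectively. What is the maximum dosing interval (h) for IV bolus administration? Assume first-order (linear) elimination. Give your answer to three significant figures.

CL = 65 mL/min = 65 × 0.06 = 3.900 L/h
k = CL / Vd = 3.900 / 47.50 = 0.08211 h⁻¹
Between IV bolus doses, concentration decays as C = C₀·e^(−kτ), so C_peak/C_trough = e^(kτ).
τ_max = ln(C_peak/C_trough) / k = ln(10.9/4.88) / 0.08211 = 0.8036 / 0.08211 = 9.787 h

9.79 h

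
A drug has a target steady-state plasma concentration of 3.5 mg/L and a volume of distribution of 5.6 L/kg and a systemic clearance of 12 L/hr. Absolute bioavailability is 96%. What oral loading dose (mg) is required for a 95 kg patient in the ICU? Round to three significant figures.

1940 mg

Vd = 5.6 L/kg × 95 kg = 532.0 L
LD = Vd × C / F = 532.0 × 3.500 / 0.96 = 1940 mg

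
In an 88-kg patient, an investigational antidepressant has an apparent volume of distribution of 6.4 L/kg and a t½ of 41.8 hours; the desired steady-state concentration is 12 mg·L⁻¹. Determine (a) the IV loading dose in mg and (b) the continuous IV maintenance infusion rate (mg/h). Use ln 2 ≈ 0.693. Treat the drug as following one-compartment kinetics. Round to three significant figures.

Total Vd = 6.4 × 88 = 563.2 L
LD = Vd × C = 563.2 × 12 = 6758 mg
CL = 0.693 × Vd / t½ = 0.693 × 563.2 / 41.8 = 9.337 L/h
Infusion rate = CL × Css = 9.337 × 12 = 112.0 mg/h

(a) 6760 mg; (b) 112 mg/h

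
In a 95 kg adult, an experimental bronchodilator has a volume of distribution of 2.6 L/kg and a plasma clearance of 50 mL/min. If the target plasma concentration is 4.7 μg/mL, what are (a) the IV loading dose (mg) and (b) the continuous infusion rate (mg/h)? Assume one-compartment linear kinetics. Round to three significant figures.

Vd = 2.6 L/kg × 95 kg = 247.0 L
Loading dose = Vd × C = 247.0 × 4.7 = 1161 mg
CL = 50 mL/min = 50 × 0.06 = 3.000 L/h
Maintenance: replace elimination → rate = CL × Css = 3.000 × 4.7 = 14.10 mg/h

(a) 1160 mg; (b) 14.1 mg/h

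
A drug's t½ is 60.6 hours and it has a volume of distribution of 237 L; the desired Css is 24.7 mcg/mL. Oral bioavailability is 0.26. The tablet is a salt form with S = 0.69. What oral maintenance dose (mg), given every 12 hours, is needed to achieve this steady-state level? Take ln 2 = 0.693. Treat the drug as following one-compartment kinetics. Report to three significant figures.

4480 mg

k = 0.693/60.6 = 0.01144 h⁻¹, so CL = k·Vd = 0.01144 × 237.0 = 2.711 L/h
D = CL × Css × τ / F / S = 2.711 × 24.7 × 12 / 0.26 / 0.69 = 4479 mg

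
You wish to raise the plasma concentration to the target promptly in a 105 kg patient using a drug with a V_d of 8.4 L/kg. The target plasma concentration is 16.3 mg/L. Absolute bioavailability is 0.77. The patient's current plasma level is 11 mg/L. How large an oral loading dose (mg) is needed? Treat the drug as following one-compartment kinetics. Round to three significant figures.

Total Vd = 8.4 × 105 = 882.0 L
Concentration deficit ΔC = 16.3 − 11 = 5.300 mg/L
LD = Vd × ΔC / F = 882.0 × 5.300 / 0.77 = 6071 mg

6070 mg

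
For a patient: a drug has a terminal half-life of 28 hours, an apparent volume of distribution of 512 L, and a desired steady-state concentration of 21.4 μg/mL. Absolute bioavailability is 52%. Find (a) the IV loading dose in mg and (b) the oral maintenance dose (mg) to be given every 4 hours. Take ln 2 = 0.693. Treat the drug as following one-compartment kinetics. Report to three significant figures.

LD = Vd × C = 512.0 × 21.4 = 10960 mg
CL = 0.693 × Vd / t½ = 0.693 × 512.0 / 28 = 12.67 L/h
D = CL × Css × τ / F = 12.67 × 21.4 × 4 / 0.52 = 2086 mg

(a) 11000 mg; (b) 2090 mg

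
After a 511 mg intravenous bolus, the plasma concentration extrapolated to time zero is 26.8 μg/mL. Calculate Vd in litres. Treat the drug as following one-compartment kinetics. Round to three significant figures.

Immediately after an IV bolus, C₀ = Dose / Vd, so Vd = Dose / C₀.
Vd = 511 / 26.8 = 19.07 L

19.1 L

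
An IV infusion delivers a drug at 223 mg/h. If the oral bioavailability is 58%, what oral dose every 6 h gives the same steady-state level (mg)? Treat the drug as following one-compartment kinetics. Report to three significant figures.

2310 mg

To maintain the same Css, the systemic dosing rate must be unchanged: F·D/τ = infusion rate.
D = rate × τ / F = 223 × 6 / 0.58 = 2307 mg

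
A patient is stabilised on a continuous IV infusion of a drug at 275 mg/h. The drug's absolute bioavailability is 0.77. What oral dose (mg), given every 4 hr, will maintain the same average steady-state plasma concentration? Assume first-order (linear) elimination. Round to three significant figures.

To maintain the same Css, the systemic dosing rate must be unchanged: F·D/τ = infusion rate.
D = rate × τ / F = 275 × 4 / 0.77 = 1429 mg

1430 mg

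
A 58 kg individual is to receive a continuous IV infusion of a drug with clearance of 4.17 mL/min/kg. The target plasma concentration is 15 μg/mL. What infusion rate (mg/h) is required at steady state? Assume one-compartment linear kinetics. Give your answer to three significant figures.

CL = 4.17 mL/min/kg × 58 kg = 241.9 mL/min = 241.9 × 60/1000 = 14.51 L/h
Infusion rate = CL · Css = 14.51 L/h × 15 mg/L = 217.7 mg/h

218 mg/h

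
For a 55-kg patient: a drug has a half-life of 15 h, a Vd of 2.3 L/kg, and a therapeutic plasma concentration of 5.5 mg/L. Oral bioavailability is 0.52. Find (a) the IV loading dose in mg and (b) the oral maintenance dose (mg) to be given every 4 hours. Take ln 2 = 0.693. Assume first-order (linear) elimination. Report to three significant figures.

Vd(total) = 55 kg × 2.3 L/kg = 126.5 L
LD = Vd × C = 126.5 × 5.5 = 695.8 mg
CL = 0.693 × Vd / t½ = 0.693 × 126.5 / 15 = 5.844 L/h
D = CL × Css × τ / F = 5.844 × 5.5 × 4 / 0.52 = 247.2 mg

(a) 696 mg; (b) 247 mg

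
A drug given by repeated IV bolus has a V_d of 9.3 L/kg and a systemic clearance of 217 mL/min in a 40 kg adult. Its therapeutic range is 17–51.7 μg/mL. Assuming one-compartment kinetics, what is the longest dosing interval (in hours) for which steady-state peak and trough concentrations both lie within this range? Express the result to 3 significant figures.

Vd = 9.3 L/kg × 40 kg = 372.0 L
CL = 217 mL/min = 217 × 0.06 = 13.02 L/h
k = CL / Vd = 13.02 / 372.0 = 0.03500 h⁻¹
Between IV bolus doses, concentration decays as C = C₀·e^(−kτ), so C_peak/C_trough = e^(kτ).
τ_max = ln(C_peak/C_trough) / k = ln(51.7/17) / 0.03500 = 1.112 / 0.03500 = 31.77 h

31.8 h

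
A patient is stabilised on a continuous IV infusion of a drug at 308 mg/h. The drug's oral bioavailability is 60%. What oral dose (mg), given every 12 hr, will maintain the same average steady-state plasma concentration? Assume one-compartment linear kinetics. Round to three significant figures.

To maintain the same Css, the systemic dosing rate must be unchanged: F·D/τ = infusion rate.
D = rate × τ / F = 308 × 12 / 0.6 = 6160 mg

6160 mg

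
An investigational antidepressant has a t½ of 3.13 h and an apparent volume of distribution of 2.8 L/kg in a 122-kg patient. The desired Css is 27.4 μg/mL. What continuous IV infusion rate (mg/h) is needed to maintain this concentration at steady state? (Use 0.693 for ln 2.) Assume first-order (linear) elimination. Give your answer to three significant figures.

Vd = 2.8 L/kg × 122 kg = 341.6 L
CL = 0.693 × Vd / t½ = 0.693 × 341.6 / 3.13 = 75.63 L/h
Infusion rate = CL × Css = 75.63 × 27.4 = 2072 mg/h

2070 mg/h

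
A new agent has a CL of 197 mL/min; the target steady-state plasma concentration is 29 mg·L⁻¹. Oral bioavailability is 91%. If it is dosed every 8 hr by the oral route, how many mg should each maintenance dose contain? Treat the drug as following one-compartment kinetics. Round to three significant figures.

3010 mg

Convert clearance: 197 mL/min × 60 min/h ÷ 1000 mL/L = 11.82 L/h
D = CL × Css × τ / F = 11.82 × 29 × 8 / 0.91 = 3013 mg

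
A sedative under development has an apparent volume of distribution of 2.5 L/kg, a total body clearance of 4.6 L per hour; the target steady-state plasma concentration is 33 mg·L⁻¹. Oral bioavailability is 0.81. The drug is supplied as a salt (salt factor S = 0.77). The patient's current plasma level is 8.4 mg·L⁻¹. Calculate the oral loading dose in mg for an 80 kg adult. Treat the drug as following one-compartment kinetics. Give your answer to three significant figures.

Vd = 2.5 L/kg × 80 kg = 200.0 L
The loading dose fills Vd to the target concentration.
Concentration deficit ΔC = 33 − 8.4 = 24.60 mg/L
LD = Vd × ΔC / F / S = 200.0 × 24.60 / 0.81 / 0.77 = 7888 mg

7890 mg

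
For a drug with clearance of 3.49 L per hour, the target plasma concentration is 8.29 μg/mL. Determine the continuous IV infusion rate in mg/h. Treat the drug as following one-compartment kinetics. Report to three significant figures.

28.9 mg/h

Rate = CL × Css = 3.490 × 8.29 = 28.93 mg/h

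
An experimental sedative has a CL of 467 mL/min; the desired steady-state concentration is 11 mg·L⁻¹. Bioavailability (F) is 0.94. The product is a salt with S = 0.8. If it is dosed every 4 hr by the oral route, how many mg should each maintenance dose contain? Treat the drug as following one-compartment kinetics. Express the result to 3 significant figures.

1640 mg

Convert clearance: 467 mL/min × 60 min/h ÷ 1000 mL/L = 28.02 L/h
D = CL × Css × τ / F / S = 28.02 × 11 × 4 / 0.94 / 0.8 = 1639 mg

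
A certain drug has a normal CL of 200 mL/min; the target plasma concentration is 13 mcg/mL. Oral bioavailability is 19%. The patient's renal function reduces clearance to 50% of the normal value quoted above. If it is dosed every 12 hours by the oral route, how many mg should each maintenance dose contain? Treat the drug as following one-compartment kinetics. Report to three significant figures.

Convert clearance: 200 mL/min × 60 min/h ÷ 1000 mL/L = 12.00 L/h
Patient clearance = 0.5 × 12.00 = 6.000 L/h
At steady state, dose per interval replaces the amount cleared in that interval: F·D/τ = CL·Css.
D = CL × Css × τ / F = 6.000 × 13 × 12 / 0.19 = 4926 mg

4930 mg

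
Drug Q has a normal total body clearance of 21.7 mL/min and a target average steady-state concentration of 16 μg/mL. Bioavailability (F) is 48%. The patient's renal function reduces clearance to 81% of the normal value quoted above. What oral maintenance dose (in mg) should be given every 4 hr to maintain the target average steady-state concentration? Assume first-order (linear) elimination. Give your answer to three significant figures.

141 mg

CL = 21.7 mL/min × 60/1000 = 1.302 L/h
Patient clearance = 0.81 × 1.302 = 1.055 L/h
D = CL × Css × τ / F = 1.055 × 16 × 4 / 0.48 = 140.7 mg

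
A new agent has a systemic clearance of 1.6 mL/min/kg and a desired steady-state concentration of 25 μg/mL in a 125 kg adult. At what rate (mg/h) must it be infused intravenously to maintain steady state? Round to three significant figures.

300 mg/h

CL = 1.6 mL/min/kg × 125 kg = 200.0 mL/min = 200.0 × 60/1000 = 12.00 L/h
Infusion rate = CL · Css = 12.00 L/h × 25 mg/L = 300.0 mg/h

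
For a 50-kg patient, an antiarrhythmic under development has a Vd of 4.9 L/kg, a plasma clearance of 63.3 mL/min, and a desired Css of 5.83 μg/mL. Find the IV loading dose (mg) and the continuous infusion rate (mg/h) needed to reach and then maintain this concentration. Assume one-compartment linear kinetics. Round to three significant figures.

Total Vd = 4.9 × 50 = 245.0 L
LD = Vd · C_target = 245.0 × 5.83 = 1428 mg
CL = 63.3 mL/min = 63.3 × 0.06 = 3.798 L/h
Maintenance: replace elimination → rate = CL × Css = 3.798 × 5.83 = 22.14 mg/h

(a) 1430 mg; (b) 22.1 mg/h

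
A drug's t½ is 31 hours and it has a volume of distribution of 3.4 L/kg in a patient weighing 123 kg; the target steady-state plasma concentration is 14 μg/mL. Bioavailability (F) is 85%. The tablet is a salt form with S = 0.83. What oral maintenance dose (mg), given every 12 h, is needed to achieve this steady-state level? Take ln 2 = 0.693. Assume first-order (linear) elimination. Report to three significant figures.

2230 mg

Vd(total) = 123 kg × 3.4 L/kg = 418.2 L
CL = 0.693 × Vd / t½ = 0.693 × 418.2 / 31 = 9.349 L/h
D = CL × Css × τ / F / S = 9.349 × 14 × 12 / 0.85 / 0.83 = 2226 mg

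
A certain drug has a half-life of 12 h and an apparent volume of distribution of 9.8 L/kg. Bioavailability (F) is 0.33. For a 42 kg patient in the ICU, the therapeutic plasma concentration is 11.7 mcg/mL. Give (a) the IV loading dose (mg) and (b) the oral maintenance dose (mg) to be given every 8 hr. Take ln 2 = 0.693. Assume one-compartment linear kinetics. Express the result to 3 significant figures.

Vd = 9.8 L/kg × 42 kg = 411.6 L
LD = Vd × C = 411.6 × 11.7 = 4816 mg
CL = 0.693 × Vd / t½ = 0.693 × 411.6 / 12 = 23.77 L/h
D = CL × Css × τ / F = 23.77 × 11.7 × 8 / 0.33 = 6742 mg

(a) 4820 mg; (b) 6740 mg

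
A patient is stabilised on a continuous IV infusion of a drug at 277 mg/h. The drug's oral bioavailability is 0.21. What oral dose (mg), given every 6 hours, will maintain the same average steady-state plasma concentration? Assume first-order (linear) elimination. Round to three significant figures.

7910 mg

To maintain the same Css, the systemic dosing rate must be unchanged: F·D/τ = infusion rate.
D = rate × τ / F = 277 × 6 / 0.21 = 7914 mg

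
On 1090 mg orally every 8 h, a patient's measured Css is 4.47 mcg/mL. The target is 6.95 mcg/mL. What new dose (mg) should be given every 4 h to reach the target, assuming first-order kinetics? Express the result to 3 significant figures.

With linear kinetics, Css is proportional to dose rate (D/τ) at fixed clearance.
D₂ = D₁ × (Css,target / Css,current) × (τ₂/τ₁) = 1090 × (6.95/4.47) × (4/8) = 847.4 mg

847 mg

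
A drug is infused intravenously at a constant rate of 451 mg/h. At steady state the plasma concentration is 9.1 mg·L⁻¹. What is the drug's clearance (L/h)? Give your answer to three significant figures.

At steady state, infusion rate = CL × Css, so CL = rate / Css.
CL = 451 / 9.1 = 49.56 L/h

49.6 L/h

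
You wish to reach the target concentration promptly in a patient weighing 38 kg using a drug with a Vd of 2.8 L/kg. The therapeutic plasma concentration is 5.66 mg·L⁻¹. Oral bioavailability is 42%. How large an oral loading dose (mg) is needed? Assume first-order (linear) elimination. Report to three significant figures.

Total Vd = 2.8 × 38 = 106.4 L
The loading dose fills Vd to the target concentration.
LD = Vd × C / F = 106.4 × 5.660 / 0.42 = 1434 mg

1430 mg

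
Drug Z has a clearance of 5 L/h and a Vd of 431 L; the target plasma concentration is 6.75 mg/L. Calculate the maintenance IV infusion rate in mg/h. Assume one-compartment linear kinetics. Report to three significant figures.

33.8 mg/h

Rate = CL × Css = 5.000 × 6.75 = 33.75 mg/h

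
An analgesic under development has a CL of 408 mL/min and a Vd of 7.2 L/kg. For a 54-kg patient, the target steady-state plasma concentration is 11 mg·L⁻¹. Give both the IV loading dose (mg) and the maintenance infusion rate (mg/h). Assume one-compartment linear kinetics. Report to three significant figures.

Total Vd = 7.2 × 54 = 388.8 L
Loading dose = Vd × C = 388.8 × 11 = 4277 mg
CL = 408 mL/min = 408 × 0.06 = 24.48 L/h
Maintenance infusion rate = CL × Css = 24.48 × 11 = 269.3 mg/h

(a) 4280 mg; (b) 269 mg/h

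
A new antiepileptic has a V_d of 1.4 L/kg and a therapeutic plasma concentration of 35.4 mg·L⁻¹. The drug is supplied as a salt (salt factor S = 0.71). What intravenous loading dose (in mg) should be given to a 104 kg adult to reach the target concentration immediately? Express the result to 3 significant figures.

Total Vd = 1.4 × 104 = 145.6 L
LD = Vd × C / S = 145.6 × 35.40 / 0.71 = 7259 mg

7260 mg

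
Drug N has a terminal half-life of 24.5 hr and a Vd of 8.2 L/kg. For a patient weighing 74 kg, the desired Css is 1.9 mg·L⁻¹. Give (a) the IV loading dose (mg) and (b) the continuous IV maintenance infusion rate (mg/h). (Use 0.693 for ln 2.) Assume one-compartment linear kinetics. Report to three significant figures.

(a) 1150 mg; (b) 32.6 mg/h

Vd = 8.2 L/kg × 74 kg = 606.8 L
LD = Vd × C = 606.8 × 1.9 = 1153 mg
CL = 0.693 × Vd / t½ = 0.693 × 606.8 / 24.5 = 17.16 L/h
Infusion rate = CL × Css = 17.16 × 1.9 = 32.60 mg/h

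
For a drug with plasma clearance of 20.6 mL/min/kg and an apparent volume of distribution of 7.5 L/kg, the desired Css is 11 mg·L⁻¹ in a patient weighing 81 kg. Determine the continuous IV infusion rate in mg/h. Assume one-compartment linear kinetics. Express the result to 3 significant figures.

CL = 20.6 mL/min/kg × 81 kg = 1669 mL/min = 1669 × 60/1000 = 100.1 L/h
Maintenance depends on clearance, not Vd — rate in must match rate out.
Rate = CL × Css = 100.1 × 11 = 1101 mg/h

1100 mg/h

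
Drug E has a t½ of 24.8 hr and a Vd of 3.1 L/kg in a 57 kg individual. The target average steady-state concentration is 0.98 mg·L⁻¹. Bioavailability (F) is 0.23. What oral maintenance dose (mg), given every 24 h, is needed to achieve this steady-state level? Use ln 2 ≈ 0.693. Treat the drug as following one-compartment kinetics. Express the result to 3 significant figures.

505 mg

Total Vd = 3.1 × 57 = 176.7 L
k = 0.693/24.8 = 0.02794 h⁻¹, so CL = k·Vd = 0.02794 × 176.7 = 4.937 L/h
D = CL × Css × τ / F = 4.937 × 0.98 × 24 / 0.23 = 504.9 mg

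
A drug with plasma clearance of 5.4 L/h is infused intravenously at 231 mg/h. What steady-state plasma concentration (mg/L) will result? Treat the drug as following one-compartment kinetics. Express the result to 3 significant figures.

Css = rate / CL = 231 / 5.400 = 42.78 mg/L

42.8 mg/L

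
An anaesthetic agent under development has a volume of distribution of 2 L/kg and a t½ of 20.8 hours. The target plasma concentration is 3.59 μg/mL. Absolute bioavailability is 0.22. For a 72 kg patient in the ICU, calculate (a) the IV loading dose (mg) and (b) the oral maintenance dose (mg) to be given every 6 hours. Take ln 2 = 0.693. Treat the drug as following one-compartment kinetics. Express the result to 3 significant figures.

(a) 517 mg; (b) 470 mg

Vd(total) = 72 kg × 2 L/kg = 144.0 L
LD = Vd × C = 144.0 × 3.59 = 517.0 mg
CL = 0.693 × Vd / t½ = 0.693 × 144.0 / 20.8 = 4.798 L/h
D = CL × Css × τ / F = 4.798 × 3.59 × 6 / 0.22 = 469.8 mg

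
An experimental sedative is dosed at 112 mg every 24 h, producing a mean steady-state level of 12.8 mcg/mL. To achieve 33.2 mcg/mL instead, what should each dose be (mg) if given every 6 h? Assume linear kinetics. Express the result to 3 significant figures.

72.6 mg

With linear kinetics, Css is proportional to dose rate (D/τ) at fixed clearance.
D₂ = D₁ × (Css,target / Css,current) × (τ₂/τ₁) = 112 × (33.2/12.8) × (6/24) = 72.63 mg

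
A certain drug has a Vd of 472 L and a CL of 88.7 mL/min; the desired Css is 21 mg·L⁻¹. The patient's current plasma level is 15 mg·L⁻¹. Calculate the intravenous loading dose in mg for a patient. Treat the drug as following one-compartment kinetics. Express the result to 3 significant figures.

Concentration deficit ΔC = 21 − 15 = 6.000 mg/L
LD = Vd × ΔC = 472.0 × 6.000 = 2832 mg

2830 mg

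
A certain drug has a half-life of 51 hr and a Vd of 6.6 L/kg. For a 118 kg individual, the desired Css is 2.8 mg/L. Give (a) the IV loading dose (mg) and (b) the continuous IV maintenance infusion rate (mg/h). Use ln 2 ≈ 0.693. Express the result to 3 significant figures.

Total Vd = 6.6 × 118 = 778.8 L
LD = Vd × C = 778.8 × 2.8 = 2181 mg
CL = 0.693 × Vd / t½ = 0.693 × 778.8 / 51 = 10.58 L/h
Infusion rate = CL × Css = 10.58 × 2.8 = 29.62 mg/h

(a) 2180 mg; (b) 29.6 mg/h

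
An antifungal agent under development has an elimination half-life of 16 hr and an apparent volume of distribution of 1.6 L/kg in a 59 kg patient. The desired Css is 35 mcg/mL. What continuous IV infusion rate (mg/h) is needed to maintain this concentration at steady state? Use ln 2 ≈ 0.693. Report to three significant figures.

143 mg/h

Vd(total) = 59 kg × 1.6 L/kg = 94.40 L
CL = ln 2 · Vd / t½ = 0.693 × 94.40 / 16 = 4.089 L/h
Infusion rate = CL × Css = 4.089 × 35 = 143.1 mg/h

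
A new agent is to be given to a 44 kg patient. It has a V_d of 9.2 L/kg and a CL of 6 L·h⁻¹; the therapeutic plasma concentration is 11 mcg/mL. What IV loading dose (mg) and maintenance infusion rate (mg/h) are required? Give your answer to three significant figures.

(a) 4450 mg; (b) 66.0 mg/h

Vd(total) = 44 kg × 9.2 L/kg = 404.8 L
Loading: fill Vd to C_target → 404.8 L × 11 mg/L = 4453 mg
Maintenance: replace elimination → rate = CL × Css = 6.000 × 11 = 66.00 mg/h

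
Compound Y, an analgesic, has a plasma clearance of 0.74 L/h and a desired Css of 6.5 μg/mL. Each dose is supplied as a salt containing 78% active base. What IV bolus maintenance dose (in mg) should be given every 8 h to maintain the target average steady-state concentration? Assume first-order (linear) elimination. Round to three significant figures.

49.3 mg

D = CL × Css × τ / S = 0.7400 × 6.5 × 8 / 0.78 = 49.33 mg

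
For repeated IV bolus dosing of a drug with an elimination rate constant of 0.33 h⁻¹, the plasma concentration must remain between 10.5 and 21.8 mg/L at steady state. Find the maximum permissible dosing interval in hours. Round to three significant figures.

2.21 h

Between IV bolus doses, concentration decays as C = C₀·e^(−kτ), so C_peak/C_trough = e^(kτ).
τ_max = ln(C_peak/C_trough) / k = ln(21.8/10.5) / 0.3300 = 0.7305 / 0.3300 = 2.214 h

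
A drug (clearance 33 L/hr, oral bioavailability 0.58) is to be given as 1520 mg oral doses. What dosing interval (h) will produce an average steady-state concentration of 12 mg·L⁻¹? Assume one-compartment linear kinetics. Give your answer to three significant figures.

2.23 h

F·D/τ = CL·Css → τ = F·D / (CL·Css).
τ = 0.58 × 1520 / (33 × 12) = 2.226 h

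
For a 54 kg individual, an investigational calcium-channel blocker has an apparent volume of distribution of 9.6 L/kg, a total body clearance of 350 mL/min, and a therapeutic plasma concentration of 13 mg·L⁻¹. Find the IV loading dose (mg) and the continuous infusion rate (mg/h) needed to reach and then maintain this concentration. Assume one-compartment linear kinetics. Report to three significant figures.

Total Vd = 9.6 × 54 = 518.4 L
Loading dose = Vd × C = 518.4 × 13 = 6739 mg
CL = 350 mL/min = 350 × 0.06 = 21.00 L/h
Maintenance: replace elimination → rate = CL × Css = 21.00 × 13 = 273.0 mg/h

(a) 6740 mg; (b) 273 mg/h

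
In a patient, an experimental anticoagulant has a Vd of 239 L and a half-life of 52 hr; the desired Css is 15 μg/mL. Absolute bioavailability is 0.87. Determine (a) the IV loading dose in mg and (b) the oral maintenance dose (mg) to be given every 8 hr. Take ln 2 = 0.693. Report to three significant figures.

(a) 3590 mg; (b) 439 mg

LD = Vd × C = 239.0 × 15 = 3585 mg
CL = 0.693 × Vd / t½ = 0.693 × 239.0 / 52 = 3.185 L/h
D = CL × Css × τ / F = 3.185 × 15 × 8 / 0.87 = 439.3 mg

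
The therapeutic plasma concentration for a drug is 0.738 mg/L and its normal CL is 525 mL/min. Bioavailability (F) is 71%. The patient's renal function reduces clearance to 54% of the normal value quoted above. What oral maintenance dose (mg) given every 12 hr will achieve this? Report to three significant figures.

CL = 525 mL/min = 525 × 0.06 = 31.50 L/h
Patient clearance = 0.54 × 31.50 = 17.01 L/h
At steady state, dose per interval replaces the amount cleared in that interval: F·D/τ = CL·Css.
D = CL × Css × τ / F = 17.01 × 0.738 × 12 / 0.71 = 212.2 mg

212 mg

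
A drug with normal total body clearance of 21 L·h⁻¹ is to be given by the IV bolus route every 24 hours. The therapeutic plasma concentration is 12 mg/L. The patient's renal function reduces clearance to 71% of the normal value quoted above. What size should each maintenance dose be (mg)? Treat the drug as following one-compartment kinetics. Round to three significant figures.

4290 mg

Patient clearance = 0.71 × 21.00 = 14.91 L/h
At steady state, dose per interval replaces the amount cleared in that interval: D/τ = CL·Css.
D = CL × Css × τ = 14.91 × 12 × 24 = 4294 mg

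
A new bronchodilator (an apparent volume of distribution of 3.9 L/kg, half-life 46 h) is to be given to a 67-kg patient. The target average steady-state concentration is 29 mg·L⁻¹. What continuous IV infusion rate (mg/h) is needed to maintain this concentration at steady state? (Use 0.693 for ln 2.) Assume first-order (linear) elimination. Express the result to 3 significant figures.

Total Vd = 3.9 × 67 = 261.3 L
k = 0.693/46 = 0.01507 h⁻¹, so CL = k·Vd = 0.01507 × 261.3 = 3.938 L/h
Infusion rate = CL × Css = 3.938 × 29 = 114.2 mg/h

114 mg/h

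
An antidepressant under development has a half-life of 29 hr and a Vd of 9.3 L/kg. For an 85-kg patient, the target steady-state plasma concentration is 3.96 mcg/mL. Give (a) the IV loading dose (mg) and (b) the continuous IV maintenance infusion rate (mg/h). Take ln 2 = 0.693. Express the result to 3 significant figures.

Vd(total) = 85 kg × 9.3 L/kg = 790.5 L
LD = Vd × C = 790.5 × 3.96 = 3130 mg
CL = 0.693 × Vd / t½ = 0.693 × 790.5 / 29 = 18.89 L/h
Infusion rate = CL × Css = 18.89 × 3.96 = 74.80 mg/h

(a) 3130 mg; (b) 74.8 mg/h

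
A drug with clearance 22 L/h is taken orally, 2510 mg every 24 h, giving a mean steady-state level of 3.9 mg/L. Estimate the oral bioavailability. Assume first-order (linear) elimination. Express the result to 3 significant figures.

F·D/τ = CL·Css at steady state → F = CL·Css·τ / D.
F = 22 × 3.9 × 24 / 2510 = 0.820

0.820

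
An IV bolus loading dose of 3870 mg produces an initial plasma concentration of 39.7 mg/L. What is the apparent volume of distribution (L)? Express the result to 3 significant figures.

Immediately after an IV bolus, C₀ = Dose / Vd, so Vd = Dose / C₀.
Vd = 3870 / 39.7 = 97.48 L

97.5 L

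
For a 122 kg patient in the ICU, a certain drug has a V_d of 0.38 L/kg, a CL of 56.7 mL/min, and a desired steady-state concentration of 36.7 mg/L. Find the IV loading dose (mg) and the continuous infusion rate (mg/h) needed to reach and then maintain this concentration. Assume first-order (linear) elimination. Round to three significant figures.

Vd(total) = 122 kg × 0.38 L/kg = 46.36 L
Loading: fill Vd to C_target → 46.36 L × 36.7 mg/L = 1701 mg
CL = 56.7 mL/min × 60/1000 = 3.402 L/h
Maintenance infusion rate = CL × Css = 3.402 × 36.7 = 124.9 mg/h

(a) 1700 mg; (b) 125 mg/h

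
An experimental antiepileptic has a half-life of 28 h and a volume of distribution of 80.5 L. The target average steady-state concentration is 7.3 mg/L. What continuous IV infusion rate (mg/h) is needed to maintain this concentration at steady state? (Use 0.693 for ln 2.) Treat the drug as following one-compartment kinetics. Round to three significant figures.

14.5 mg/h

k = 0.693/28 = 0.02475 h⁻¹, so CL = k·Vd = 0.02475 × 80.50 = 1.992 L/h
Infusion rate = CL × Css = 1.992 × 7.3 = 14.54 mg/h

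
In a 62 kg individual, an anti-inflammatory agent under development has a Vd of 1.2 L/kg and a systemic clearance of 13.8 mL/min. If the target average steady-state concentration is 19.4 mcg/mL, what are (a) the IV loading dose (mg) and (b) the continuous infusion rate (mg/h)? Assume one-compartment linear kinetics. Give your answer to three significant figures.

(a) 1440 mg; (b) 16.1 mg/h

Total Vd = 1.2 × 62 = 74.40 L
Loading dose = Vd × C = 74.40 × 19.4 = 1443 mg
CL = 13.8 mL/min × 60/1000 = 0.8280 L/h
Infusion rate = 0.8280 L/h × 19.4 mg/L = 16.06 mg/h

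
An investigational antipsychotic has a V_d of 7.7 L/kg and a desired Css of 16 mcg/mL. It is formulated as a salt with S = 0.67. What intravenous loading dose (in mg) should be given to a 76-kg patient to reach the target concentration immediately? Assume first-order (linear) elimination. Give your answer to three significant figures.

14000 mg

Total Vd = 7.7 × 76 = 585.2 L
LD = Vd × C / S = 585.2 × 16.00 / 0.67 = 13970 mg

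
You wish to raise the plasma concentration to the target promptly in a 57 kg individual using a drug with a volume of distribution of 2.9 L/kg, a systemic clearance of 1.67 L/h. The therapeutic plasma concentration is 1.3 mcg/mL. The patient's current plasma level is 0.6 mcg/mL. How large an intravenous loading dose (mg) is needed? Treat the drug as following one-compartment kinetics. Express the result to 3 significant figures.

116 mg

Vd(total) = 57 kg × 2.9 L/kg = 165.3 L
Concentration deficit ΔC = 1.3 − 0.6 = 0.7000 mg/L
LD = Vd × ΔC = 165.3 × 0.7000 = 115.7 mg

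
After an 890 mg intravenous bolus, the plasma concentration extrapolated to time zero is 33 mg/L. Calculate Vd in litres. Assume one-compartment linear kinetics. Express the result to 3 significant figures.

27.0 L

Immediately after an IV bolus, C₀ = Dose / Vd, so Vd = Dose / C₀.
Vd = 890 / 33 = 26.97 L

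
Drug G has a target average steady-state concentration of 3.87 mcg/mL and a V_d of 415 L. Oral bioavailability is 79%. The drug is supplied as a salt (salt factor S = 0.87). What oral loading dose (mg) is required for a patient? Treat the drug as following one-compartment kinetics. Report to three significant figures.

LD = Vd × C / F / S = 415.0 × 3.870 / 0.79 / 0.87 = 2337 mg

2340 mg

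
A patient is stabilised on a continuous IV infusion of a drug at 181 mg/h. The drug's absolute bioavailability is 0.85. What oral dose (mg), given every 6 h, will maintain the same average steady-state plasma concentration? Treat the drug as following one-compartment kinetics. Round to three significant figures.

1280 mg

To maintain the same Css, the systemic dosing rate must be unchanged: F·D/τ = infusion rate.
D = rate × τ / F = 181 × 6 / 0.85 = 1278 mg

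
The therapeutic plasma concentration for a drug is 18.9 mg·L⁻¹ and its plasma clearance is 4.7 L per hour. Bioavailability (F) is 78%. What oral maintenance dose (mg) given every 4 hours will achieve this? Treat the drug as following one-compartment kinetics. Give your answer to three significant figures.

D = CL × Css × τ / F = 4.700 × 18.9 × 4 / 0.78 = 455.5 mg

456 mg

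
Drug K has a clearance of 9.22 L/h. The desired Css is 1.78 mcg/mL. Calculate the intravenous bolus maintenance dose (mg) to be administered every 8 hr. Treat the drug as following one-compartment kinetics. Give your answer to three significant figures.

D = CL × Css × τ = 9.220 × 1.78 × 8 = 131.3 mg

131 mg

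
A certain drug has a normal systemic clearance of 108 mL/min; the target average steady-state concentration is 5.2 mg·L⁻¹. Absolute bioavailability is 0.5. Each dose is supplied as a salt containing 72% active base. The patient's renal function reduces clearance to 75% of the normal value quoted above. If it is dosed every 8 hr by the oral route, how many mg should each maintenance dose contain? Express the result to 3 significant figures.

562 mg

Convert clearance: 108 mL/min × 60 min/h ÷ 1000 mL/L = 6.480 L/h
Patient clearance = 0.75 × 6.480 = 4.860 L/h
D = CL × Css × τ / F / S = 4.860 × 5.2 × 8 / 0.5 / 0.72 = 561.6 mg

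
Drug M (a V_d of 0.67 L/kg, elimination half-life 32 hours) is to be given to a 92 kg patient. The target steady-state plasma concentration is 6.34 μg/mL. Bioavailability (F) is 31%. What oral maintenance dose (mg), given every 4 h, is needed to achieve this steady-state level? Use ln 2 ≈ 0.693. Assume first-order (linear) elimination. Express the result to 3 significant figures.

Total Vd = 0.67 × 92 = 61.64 L
CL = 0.693 × Vd / t½ = 0.693 × 61.64 / 32 = 1.335 L/h
D = CL × Css × τ / F = 1.335 × 6.34 × 4 / 0.31 = 109.2 mg

109 mg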